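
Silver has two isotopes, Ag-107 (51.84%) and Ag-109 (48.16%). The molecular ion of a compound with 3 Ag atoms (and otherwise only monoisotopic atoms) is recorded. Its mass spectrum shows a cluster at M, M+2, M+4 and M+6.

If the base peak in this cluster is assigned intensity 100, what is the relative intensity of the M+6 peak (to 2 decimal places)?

Binomial terms of (0.5184 + 0.4816)^3: M 0.1393, M+2 0.3883, M+4 0.3607, M+6 0.1117 → M+2 is the base peak.
P(M+2) = C(3,1) × 0.5184^2 × 0.4816^1 = 3 × 0.26873856 × 0.4816 = 0.388273 (base)
P(M+6) = C(3,3) × 0.5184^0 × 0.4816^3 = 1 × 1.0000 × 0.11170161 = 0.111702
Relative intensity = 0.111702 / 0.388273 × 100 = 28.77

28.77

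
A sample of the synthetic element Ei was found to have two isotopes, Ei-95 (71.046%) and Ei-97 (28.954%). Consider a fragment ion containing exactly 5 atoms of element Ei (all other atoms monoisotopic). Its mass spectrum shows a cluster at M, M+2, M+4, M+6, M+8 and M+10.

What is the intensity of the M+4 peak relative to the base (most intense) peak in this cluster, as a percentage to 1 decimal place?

81.5%

Binomial terms of (0.71046 + 0.28954)^5: M 0.1810, M+2 0.3688, M+4 0.3006, M+6 0.1225, M+8 0.0250, M+10 0.0020 → M+2 is the base peak.
P(M+2) = C(5,1) × 0.71046^4 × 0.28954^1 = 5 × 0.25477601 × 0.28954 = 0.368839 (base)
P(M+4) = C(5,2) × 0.71046^3 × 0.28954^2 = 10 × 0.35860711 × 0.08383341 = 0.300633
Relative intensity = 0.300633 / 0.368839 × 100 = 81.5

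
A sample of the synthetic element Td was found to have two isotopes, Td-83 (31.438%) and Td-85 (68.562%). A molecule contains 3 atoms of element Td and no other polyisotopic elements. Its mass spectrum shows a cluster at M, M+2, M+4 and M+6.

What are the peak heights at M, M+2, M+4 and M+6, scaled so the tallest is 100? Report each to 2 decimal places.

Each Td atom is independently Td-83 (p = 0.31438) or Td-85 (q = 0.68562); the cluster is the binomial expansion (p + q)^3.
P(M) = 0.31438^3 = 0.031072
P(M+2) = 3 × 0.31438^2 × 0.68562^1 = 0.203289
P(M+4) = 3 × 0.31438^1 × 0.68562^2 = 0.443346
P(M+6) = 0.68562^3 = 0.322293
The M+4 peak is largest (0.443346); scaling to 100 gives 7.01 : 45.85 : 100.00 : 72.70.

7.01 : 45.85 : 100.00 : 72.70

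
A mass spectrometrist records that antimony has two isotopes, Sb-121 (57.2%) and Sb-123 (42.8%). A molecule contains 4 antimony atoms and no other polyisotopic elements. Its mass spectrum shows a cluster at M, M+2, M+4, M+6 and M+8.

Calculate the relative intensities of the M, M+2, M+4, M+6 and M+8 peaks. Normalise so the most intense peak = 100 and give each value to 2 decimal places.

29.77 : 89.10 : 100.00 : 49.88 : 9.33

Expanding (0.572 + 0.428)^4:
P(M) = 0.572^4 = 0.107049
P(M+2) = 4 × 0.572^3 × 0.428^1 = 0.320400
P(M+4) = 6 × 0.572^2 × 0.428^2 = 0.359609
P(M+6) = 4 × 0.572^1 × 0.428^3 = 0.179385
P(M+8) = 0.428^4 = 0.033556
The M+4 peak is largest (0.359609); scaling to 100 gives 29.77 : 89.10 : 100.00 : 49.88 : 9.33.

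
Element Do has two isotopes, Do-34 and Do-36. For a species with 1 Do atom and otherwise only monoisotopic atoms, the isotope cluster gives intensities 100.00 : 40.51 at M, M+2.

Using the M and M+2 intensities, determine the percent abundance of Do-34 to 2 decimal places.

Let p = fractional abundance of Do-34. I(M+2)/I(M) = [C(1,1)·p^0·(1−p)] / p^1 = 1·(1−p)/p = 40.51/100.00 = 0.4051
(1−p)/p = 0.4051/1 = 0.4051  ⇒  p = 1/(1 + 0.4051) = 0.7117
Do-34: 71.17%, Do-36: 28.83%.

71.17%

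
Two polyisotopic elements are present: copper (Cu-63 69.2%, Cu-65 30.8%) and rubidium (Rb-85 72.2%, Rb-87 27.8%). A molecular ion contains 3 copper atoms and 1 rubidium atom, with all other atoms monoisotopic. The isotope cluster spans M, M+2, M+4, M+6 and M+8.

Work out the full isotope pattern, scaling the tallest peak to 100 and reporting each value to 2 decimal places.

58.13 : 100.00 : 64.43 : 18.43 : 1.97

Copper pattern (n=3): 0.33137389 : 0.44247034 : 0.19693766 : 0.02921811
Rubidium pattern (n=1): 0.7220 : 0.2780
Convolve the two distributions (both contribute in 2-u steps):
  M: 0.33137389×0.7220 = 0.239252
  M+2: 0.33137389×0.2780 + 0.44247034×0.7220 = 0.411586
  M+4: 0.44247034×0.2780 + 0.19693766×0.7220 = 0.265196
  M+6: 0.19693766×0.2780 + 0.02921811×0.7220 = 0.075844
  M+8: 0.02921811×0.2780 = 0.008123
Scale to base peak (0.411586) = 100: 58.13 : 100.00 : 64.43 : 18.43 : 1.97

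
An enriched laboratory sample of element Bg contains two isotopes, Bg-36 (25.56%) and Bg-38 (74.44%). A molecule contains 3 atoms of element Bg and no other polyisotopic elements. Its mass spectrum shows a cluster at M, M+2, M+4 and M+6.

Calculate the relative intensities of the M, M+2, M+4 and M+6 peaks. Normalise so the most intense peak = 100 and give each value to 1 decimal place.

Each Bg atom is independently Bg-36 (p = 0.2556) or Bg-38 (q = 0.7444); the cluster is the binomial expansion (p + q)^3.
P(M) = 0.2556^3 = 0.016699
P(M+2) = 3 × 0.2556^2 × 0.7444^1 = 0.145898
P(M+4) = 3 × 0.2556^1 × 0.7444^2 = 0.424908
P(M+6) = 0.7444^3 = 0.412495
The M+4 peak is largest (0.424908); scaling to 100 gives 3.9 : 34.3 : 100.0 : 97.1.

3.9 : 34.3 : 100.0 : 97.1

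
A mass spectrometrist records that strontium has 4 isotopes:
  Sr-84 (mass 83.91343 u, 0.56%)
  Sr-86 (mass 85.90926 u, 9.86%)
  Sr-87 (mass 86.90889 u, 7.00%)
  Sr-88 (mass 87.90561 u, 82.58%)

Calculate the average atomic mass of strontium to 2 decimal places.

87.62 u

Weight each isotope mass by its fractional abundance: 0.0056 × 83.91343 + 0.0986 × 85.90926 + 0.0700 × 86.90889 + 0.8258 × 87.90561
= 0.469915 + 8.470653 + 6.083622 + 72.592453 = 87.616643 u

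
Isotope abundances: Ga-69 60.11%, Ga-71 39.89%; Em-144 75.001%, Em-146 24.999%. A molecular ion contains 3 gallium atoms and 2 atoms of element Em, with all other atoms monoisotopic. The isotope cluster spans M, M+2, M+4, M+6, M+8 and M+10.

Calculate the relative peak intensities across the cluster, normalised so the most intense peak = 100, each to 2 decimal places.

Gallium pattern (n=3): 0.21719018 : 0.43239309 : 0.28694328 : 0.06347345
Element Em pattern (n=2): 0.562515 : 0.37499 : 0.062495
Convolve the two distributions (both contribute in 2-u steps):
  M: 0.21719018×0.562515 = 0.122173
  M+2: 0.21719018×0.37499 + 0.43239309×0.562515 = 0.324672
  M+4: 0.21719018×0.062495 + 0.43239309×0.37499 + 0.28694328×0.562515 = 0.337126
  M+6: 0.43239309×0.062495 + 0.28694328×0.37499 + 0.06347345×0.562515 = 0.170328
  M+8: 0.28694328×0.062495 + 0.06347345×0.37499 = 0.041734
  M+10: 0.06347345×0.062495 = 0.003967
Scale to base peak (0.337126) = 100: 36.24 : 96.31 : 100.00 : 50.52 : 12.38 : 1.18

36.24 : 96.31 : 100.00 : 50.52 : 12.38 : 1.18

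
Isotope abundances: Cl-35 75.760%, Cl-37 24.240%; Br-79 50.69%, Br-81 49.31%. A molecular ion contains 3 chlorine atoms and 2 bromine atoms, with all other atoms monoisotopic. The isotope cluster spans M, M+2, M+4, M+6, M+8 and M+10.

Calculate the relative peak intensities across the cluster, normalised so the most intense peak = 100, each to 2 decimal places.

32.04 : 93.10 : 100.00 : 49.30 : 11.35 : 0.99

Chlorine pattern (n=3): 0.4348304 : 0.41738208 : 0.13354464 : 0.01424288
Bromine pattern (n=2): 0.25694761 : 0.49990478 : 0.24314761
Convolve the two distributions (both contribute in 2-u steps):
  M: 0.4348304×0.25694761 = 0.111729
  M+2: 0.4348304×0.49990478 + 0.41738208×0.25694761 = 0.324619
  M+4: 0.4348304×0.24314761 + 0.41738208×0.49990478 + 0.13354464×0.25694761 = 0.348693
  M+6: 0.41738208×0.24314761 + 0.13354464×0.49990478 + 0.01424288×0.25694761 = 0.171905
  M+8: 0.13354464×0.24314761 + 0.01424288×0.49990478 = 0.039591
  M+10: 0.01424288×0.24314761 = 0.003463
Scale to base peak (0.348693) = 100: 32.04 : 93.10 : 100.00 : 49.30 : 11.35 : 0.99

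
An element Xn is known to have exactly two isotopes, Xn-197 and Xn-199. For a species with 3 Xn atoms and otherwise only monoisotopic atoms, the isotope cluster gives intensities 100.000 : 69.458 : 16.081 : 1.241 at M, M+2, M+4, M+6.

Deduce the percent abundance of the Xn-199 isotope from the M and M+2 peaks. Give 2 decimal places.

18.80%

If p is the fraction of Xn that is Xn-197, then I(M+2)/I(M) = [C(3,1)·p^2·(1−p)] / p^3 = 3·(1−p)/p = 69.458/100.000 = 0.6946
(1−p)/p = 0.6946/3 = 0.2315  ⇒  p = 1/(1 + 0.2315) = 0.8120
Xn-197: 81.20%, Xn-199: 18.80%.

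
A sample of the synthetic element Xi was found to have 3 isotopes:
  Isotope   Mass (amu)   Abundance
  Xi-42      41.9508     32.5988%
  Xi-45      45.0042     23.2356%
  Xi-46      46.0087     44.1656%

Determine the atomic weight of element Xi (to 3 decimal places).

The abundance-weighted mean is 0.325988 × 41.9508 + 0.232356 × 45.0042 + 0.441656 × 46.0087
= 13.67546 + 10.45700 + 20.32002 = 44.45248 amu

44.452 amu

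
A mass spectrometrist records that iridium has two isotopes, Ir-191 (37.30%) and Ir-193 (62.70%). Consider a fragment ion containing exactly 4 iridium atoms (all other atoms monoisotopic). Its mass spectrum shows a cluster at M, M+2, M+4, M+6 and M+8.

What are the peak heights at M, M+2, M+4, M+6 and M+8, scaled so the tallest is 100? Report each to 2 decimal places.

Expanding (0.3730 + 0.6270)^4:
P(M) = 0.3730^4 = 0.019357
P(M+2) = 4 × 0.3730^3 × 0.6270^1 = 0.130153
P(M+4) = 6 × 0.3730^2 × 0.6270^2 = 0.328174
P(M+6) = 4 × 0.3730^1 × 0.6270^3 = 0.367766
P(M+8) = 0.6270^4 = 0.154550
The M+6 peak is largest (0.367766); scaling to 100 gives 5.26 : 35.39 : 89.23 : 100.00 : 42.02.

5.26 : 35.39 : 89.23 : 100.00 : 42.02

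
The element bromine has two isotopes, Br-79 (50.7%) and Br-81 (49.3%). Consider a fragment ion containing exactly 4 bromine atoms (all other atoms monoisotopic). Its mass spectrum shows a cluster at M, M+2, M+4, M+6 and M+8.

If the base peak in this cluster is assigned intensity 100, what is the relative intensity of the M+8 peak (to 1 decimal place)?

(0.507 + 0.493)^4 gives M 0.0661, M+2 0.2570, M+4 0.3749, M+6 0.2430, M+8 0.0591; the largest is M+4.
P(M+4) = C(4,2) × 0.507^2 × 0.493^2 = 6 × 0.257049 × 0.243049 = 0.374853 (base)
P(M+8) = C(4,4) × 0.507^0 × 0.493^4 = 1 × 1.0000 × 0.05907282 = 0.059073
Relative intensity = 0.059073 / 0.374853 × 100 = 15.8

15.8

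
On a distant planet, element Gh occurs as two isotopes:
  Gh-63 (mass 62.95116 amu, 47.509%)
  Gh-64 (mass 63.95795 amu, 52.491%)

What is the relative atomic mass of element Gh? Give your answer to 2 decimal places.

63.48 amu

The abundance-weighted mean is 0.47509 × 62.95116 + 0.52491 × 63.95795
= 29.907467 + 33.572168 = 63.479635 amu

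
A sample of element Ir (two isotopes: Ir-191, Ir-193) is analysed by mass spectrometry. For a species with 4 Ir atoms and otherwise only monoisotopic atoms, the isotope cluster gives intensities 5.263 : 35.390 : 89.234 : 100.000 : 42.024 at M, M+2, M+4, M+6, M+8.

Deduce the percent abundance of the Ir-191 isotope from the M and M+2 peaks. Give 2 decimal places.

Write p for the Ir-191 fraction. I(M+2)/I(M) = [C(4,1)·p^3·(1−p)] / p^4 = 4·(1−p)/p = 35.390/5.263 = 6.7243
(1−p)/p = 6.7243/4 = 1.6811  ⇒  p = 1/(1 + 1.6811) = 0.3730
Ir-191: 37.30%, Ir-193: 62.70%.

37.30%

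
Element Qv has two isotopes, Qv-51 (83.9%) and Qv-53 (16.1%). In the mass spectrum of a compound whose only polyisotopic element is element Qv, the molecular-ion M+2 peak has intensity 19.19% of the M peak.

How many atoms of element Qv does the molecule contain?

For n independent Qv atoms, I(M+2)/I(M) = n · (abundance Qv-53) / (abundance Qv-51) = n · 0.161/0.839.
n = 0.1919 × 0.839/0.161 = 1.00 ≈ 1

1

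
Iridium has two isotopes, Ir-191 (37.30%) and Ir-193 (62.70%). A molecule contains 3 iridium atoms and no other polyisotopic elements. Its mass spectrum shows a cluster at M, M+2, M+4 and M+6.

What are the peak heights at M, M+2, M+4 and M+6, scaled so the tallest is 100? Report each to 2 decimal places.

11.80 : 59.49 : 100.00 : 56.03

Expanding (0.3730 + 0.6270)^3:
P(M) = 0.3730^3 = 0.051895
P(M+2) = 3 × 0.3730^2 × 0.6270^1 = 0.261702
P(M+4) = 3 × 0.3730^1 × 0.6270^2 = 0.439911
P(M+6) = 0.6270^3 = 0.246492
The M+4 peak is largest (0.439911); scaling to 100 gives 11.80 : 59.49 : 100.00 : 56.03.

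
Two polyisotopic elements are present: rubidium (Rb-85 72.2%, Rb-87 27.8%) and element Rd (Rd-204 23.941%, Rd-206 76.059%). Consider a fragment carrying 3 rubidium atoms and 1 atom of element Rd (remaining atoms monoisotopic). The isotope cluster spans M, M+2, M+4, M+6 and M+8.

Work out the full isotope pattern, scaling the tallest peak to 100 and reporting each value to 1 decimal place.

23.1 : 100.0 : 95.0 : 33.9 : 4.2

Rubidium pattern (n=3): 0.37636705 : 0.43475086 : 0.16739714 : 0.02148495
Element Rd pattern (n=1): 0.23941 : 0.76059
Convolve the two distributions (both contribute in 2-u steps):
  M: 0.37636705×0.23941 = 0.090106
  M+2: 0.37636705×0.76059 + 0.43475086×0.23941 = 0.390345
  M+4: 0.43475086×0.76059 + 0.16739714×0.23941 = 0.370744
  M+6: 0.16739714×0.76059 + 0.02148495×0.23941 = 0.132464
  M+8: 0.02148495×0.76059 = 0.016341
Scale to base peak (0.390345) = 100: 23.1 : 100.0 : 95.0 : 33.9 : 4.2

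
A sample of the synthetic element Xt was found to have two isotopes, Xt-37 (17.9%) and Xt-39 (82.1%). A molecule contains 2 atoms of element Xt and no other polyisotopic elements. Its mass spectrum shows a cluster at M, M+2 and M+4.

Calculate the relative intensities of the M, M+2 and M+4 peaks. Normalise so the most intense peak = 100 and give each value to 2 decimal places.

4.75 : 43.61 : 100.00

Expanding (0.179 + 0.821)^2:
P(M) = 0.179^2 = 0.032041
P(M+2) = 2 × 0.179^1 × 0.821^1 = 0.293918
P(M+4) = 0.821^2 = 0.674041
The M+4 peak is largest (0.674041); scaling to 100 gives 4.75 : 43.61 : 100.00.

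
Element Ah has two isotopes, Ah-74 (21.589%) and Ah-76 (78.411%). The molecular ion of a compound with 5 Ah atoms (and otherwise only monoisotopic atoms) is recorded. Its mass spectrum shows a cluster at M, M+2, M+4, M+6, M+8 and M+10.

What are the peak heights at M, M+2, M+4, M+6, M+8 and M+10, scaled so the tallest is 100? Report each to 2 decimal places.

0.11 : 2.09 : 15.16 : 55.07 : 100.00 : 72.64

The 5 Ah atoms are independent, so intensities follow the terms of (0.21589 + 0.78411)^5.
P(M) = 0.21589^5 = 0.000469
P(M+2) = 5 × 0.21589^4 × 0.78411^1 = 0.008517
P(M+4) = 10 × 0.21589^3 × 0.78411^2 = 0.061866
P(M+6) = 10 × 0.21589^2 × 0.78411^3 = 0.224696
P(M+8) = 5 × 0.21589^1 × 0.78411^4 = 0.408047
P(M+10) = 0.78411^5 = 0.296405
The M+8 peak is largest (0.408047); scaling to 100 gives 0.11 : 2.09 : 15.16 : 55.07 : 100.00 : 72.64.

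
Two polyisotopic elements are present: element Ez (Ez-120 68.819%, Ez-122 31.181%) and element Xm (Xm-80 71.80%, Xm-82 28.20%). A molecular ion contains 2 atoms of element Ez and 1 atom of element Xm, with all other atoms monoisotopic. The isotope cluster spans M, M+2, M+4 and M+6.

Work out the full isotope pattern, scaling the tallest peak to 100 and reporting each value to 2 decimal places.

Element Ez pattern (n=2): 0.47360548 : 0.42916905 : 0.09722548
Element Xm pattern (n=1): 0.7180 : 0.2820
Convolve the two distributions (both contribute in 2-u steps):
  M: 0.47360548×0.7180 = 0.340049
  M+2: 0.47360548×0.2820 + 0.42916905×0.7180 = 0.441700
  M+4: 0.42916905×0.2820 + 0.09722548×0.7180 = 0.190834
  M+6: 0.09722548×0.2820 = 0.027418
Scale to base peak (0.441700) = 100: 76.99 : 100.00 : 43.20 : 6.21

76.99 : 100.00 : 43.20 : 6.21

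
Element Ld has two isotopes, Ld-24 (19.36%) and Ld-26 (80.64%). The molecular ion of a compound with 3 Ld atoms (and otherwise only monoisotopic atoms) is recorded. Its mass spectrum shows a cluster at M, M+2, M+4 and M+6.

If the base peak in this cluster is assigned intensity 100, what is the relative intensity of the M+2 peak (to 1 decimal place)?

17.3

Binomial terms of (0.1936 + 0.8064)^3: M 0.0073, M+2 0.0907, M+4 0.3777, M+6 0.5244 → M+6 is the base peak.
P(M+6) = C(3,3) × 0.1936^0 × 0.8064^3 = 1 × 1.0000 × 0.52438657 = 0.524387 (base)
P(M+2) = C(3,1) × 0.1936^2 × 0.8064^1 = 3 × 0.03748096 × 0.8064 = 0.090674
Relative intensity = 0.090674 / 0.524387 × 100 = 17.3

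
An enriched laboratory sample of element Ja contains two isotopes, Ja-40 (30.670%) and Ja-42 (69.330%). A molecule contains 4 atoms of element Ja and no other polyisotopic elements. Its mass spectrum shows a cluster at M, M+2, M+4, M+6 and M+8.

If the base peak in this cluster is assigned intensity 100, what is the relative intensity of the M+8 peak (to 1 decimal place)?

56.5

Term probabilities: M 0.0088, M+2 0.0800, M+4 0.2713, M+6 0.4088, M+8 0.2310. Base peak = M+6.
P(M+6) = C(4,3) × 0.30670^1 × 0.69330^3 = 4 × 0.3067 × 0.33324497 = 0.408825 (base)
P(M+8) = C(4,4) × 0.30670^0 × 0.69330^4 = 1 × 1.0000 × 0.23103874 = 0.231039
Relative intensity = 0.231039 / 0.408825 × 100 = 56.5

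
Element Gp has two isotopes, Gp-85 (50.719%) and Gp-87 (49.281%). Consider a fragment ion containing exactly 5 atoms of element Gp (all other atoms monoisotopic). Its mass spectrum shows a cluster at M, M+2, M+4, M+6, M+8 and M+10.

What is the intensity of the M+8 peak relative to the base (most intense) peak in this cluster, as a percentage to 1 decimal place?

(0.50719 + 0.49281)^5 gives M 0.0336, M+2 0.1631, M+4 0.3169, M+6 0.3079, M+8 0.1496, M+10 0.0291; the largest is M+4.
P(M+4) = C(5,2) × 0.50719^3 × 0.49281^2 = 10 × 0.13047042 × 0.2428617 = 0.316863 (base)
P(M+8) = C(5,4) × 0.50719^1 × 0.49281^4 = 5 × 0.50719 × 0.0589818 = 0.149575
Relative intensity = 0.149575 / 0.316863 × 100 = 47.2

47.2%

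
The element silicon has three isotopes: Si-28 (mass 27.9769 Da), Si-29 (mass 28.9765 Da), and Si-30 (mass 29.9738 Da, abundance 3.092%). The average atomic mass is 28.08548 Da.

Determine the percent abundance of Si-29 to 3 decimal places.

4.685%

The remaining 96.908% is split between Si-28 (fraction x) and Si-29 (fraction 0.96908 − x).
Substituting: 27.9769x + 28.9765(0.96908 − x) = 27.158690104
(27.9769 − 28.9765)x = -0.921856516  ⇒  x = 0.92223, y = 0.04685
Si-28: 92.223%, Si-29: 4.685%.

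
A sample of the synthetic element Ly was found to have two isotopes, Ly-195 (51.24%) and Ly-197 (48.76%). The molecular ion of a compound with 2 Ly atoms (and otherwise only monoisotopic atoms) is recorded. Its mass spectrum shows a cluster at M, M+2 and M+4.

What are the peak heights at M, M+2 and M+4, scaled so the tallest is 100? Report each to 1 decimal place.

Expanding (0.5124 + 0.4876)^2:
P(M) = 0.5124^2 = 0.262554
P(M+2) = 2 × 0.5124^1 × 0.4876^1 = 0.499692
P(M+4) = 0.4876^2 = 0.237754
The M+2 peak is largest (0.499692); scaling to 100 gives 52.5 : 100.0 : 47.6.

52.5 : 100.0 : 47.6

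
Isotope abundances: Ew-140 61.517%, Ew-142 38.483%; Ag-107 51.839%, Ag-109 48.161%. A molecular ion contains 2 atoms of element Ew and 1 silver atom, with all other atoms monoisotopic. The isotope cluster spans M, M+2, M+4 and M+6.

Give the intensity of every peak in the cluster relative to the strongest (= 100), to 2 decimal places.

45.87 : 100.00 : 71.26 : 16.68

Element Ew pattern (n=2): 0.37843413 : 0.47347174 : 0.14809413
Silver pattern (n=1): 0.51839 : 0.48161
Convolve the two distributions (both contribute in 2-u steps):
  M: 0.37843413×0.51839 = 0.196176
  M+2: 0.37843413×0.48161 + 0.47347174×0.51839 = 0.427701
  M+4: 0.47347174×0.48161 + 0.14809413×0.51839 = 0.304799
  M+6: 0.14809413×0.48161 = 0.071324
Scale to base peak (0.427701) = 100: 45.87 : 100.00 : 71.26 : 16.68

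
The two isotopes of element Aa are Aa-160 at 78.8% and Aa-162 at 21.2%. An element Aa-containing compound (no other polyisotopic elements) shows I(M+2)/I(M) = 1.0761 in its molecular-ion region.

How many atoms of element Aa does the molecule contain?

With n Aa atoms, P(M+2)/P(M) = C(n,1)·p^(n−1)q / p^n = n·q/p = n · 0.212/0.788.
n = 1.0761 × 0.788/0.212 = 4.00 ≈ 4

4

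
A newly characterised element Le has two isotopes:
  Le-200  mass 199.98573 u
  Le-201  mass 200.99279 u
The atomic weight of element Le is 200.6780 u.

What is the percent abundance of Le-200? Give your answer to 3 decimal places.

31.258%

Let x be the fractional abundance of Le-200; then Le-201 has abundance 1 − x.
199.98573·x + 200.99279·(1 − x) = 200.6780
(199.98573 − 200.99279)·x = 200.6780 − 200.99279
x = -0.31479 / -1.00706 = 0.31258 → 31.258% Le-200, 68.742% Le-201.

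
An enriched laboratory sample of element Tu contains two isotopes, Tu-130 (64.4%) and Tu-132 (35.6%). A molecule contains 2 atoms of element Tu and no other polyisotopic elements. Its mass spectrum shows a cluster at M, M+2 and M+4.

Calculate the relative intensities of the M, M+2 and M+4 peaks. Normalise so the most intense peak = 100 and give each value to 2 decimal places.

90.45 : 100.00 : 27.64

Expanding (0.644 + 0.356)^2:
P(M) = 0.644^2 = 0.414736
P(M+2) = 2 × 0.644^1 × 0.356^1 = 0.458528
P(M+4) = 0.356^2 = 0.126736
The M+2 peak is largest (0.458528); scaling to 100 gives 90.45 : 100.00 : 27.64.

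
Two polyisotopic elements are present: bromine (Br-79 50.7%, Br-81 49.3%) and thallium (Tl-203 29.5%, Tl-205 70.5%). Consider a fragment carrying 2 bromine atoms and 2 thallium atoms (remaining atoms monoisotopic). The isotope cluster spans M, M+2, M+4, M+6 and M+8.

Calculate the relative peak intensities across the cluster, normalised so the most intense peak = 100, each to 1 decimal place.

6.3 : 42.2 : 100.0 : 98.0 : 33.9

Bromine pattern (n=2): 0.257049 : 0.499902 : 0.243049
Thallium pattern (n=2): 0.087025 : 0.41595 : 0.497025
Convolve the two distributions (both contribute in 2-u steps):
  M: 0.257049×0.087025 = 0.022370
  M+2: 0.257049×0.41595 + 0.499902×0.087025 = 0.150424
  M+4: 0.257049×0.497025 + 0.499902×0.41595 + 0.243049×0.087025 = 0.356845
  M+6: 0.499902×0.497025 + 0.243049×0.41595 = 0.349560
  M+8: 0.243049×0.497025 = 0.120801
Scale to base peak (0.356845) = 100: 6.3 : 42.2 : 100.0 : 98.0 : 33.9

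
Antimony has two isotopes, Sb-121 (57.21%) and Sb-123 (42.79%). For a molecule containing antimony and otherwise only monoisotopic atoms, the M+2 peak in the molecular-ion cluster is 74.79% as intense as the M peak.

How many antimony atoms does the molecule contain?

1

The M+2/M ratio from n Sb atoms is n · q/p = n · 0.4279/0.5721.
n = 0.7479 × 0.5721/0.4279 = 1.00 ≈ 1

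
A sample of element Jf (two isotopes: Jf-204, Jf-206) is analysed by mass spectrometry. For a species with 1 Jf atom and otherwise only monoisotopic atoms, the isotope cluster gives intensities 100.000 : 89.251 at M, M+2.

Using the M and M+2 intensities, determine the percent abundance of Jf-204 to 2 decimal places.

52.84%

Write p for the Jf-204 fraction. I(M+2)/I(M) = [C(1,1)·p^0·(1−p)] / p^1 = 1·(1−p)/p = 89.251/100.000 = 0.8925
(1−p)/p = 0.8925/1 = 0.8925  ⇒  p = 1/(1 + 0.8925) = 0.5284
Jf-204: 52.84%, Jf-206: 47.16%.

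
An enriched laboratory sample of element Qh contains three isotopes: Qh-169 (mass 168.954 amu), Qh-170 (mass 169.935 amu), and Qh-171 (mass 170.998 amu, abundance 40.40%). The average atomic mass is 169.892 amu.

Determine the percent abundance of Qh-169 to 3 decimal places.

Let x and y be the fractions of Qh-169 and Qh-170. Then x + y = 1 − 0.4040 = 0.5960 and 168.954x + 169.935y = 169.892 − 0.4040×170.998 = 100.808808.
Substituting: 168.954x + 169.935(0.5960 − x) = 100.808808
(168.954 − 169.935)x = -0.472452  ⇒  x = 0.48160, y = 0.11440
Qh-169: 48.160%, Qh-170: 11.440%.

48.160%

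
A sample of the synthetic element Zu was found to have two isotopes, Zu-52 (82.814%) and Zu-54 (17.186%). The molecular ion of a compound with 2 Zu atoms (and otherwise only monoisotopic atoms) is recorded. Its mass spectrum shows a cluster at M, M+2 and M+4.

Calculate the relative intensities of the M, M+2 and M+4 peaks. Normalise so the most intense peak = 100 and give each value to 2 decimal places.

The 2 Zu atoms are independent, so intensities follow the terms of (0.82814 + 0.17186)^2.
P(M) = 0.82814^2 = 0.685816
P(M+2) = 2 × 0.82814^1 × 0.17186^1 = 0.284648
P(M+4) = 0.17186^2 = 0.029536
The M peak is largest (0.685816); scaling to 100 gives 100.00 : 41.51 : 4.31.

100.00 : 41.51 : 4.31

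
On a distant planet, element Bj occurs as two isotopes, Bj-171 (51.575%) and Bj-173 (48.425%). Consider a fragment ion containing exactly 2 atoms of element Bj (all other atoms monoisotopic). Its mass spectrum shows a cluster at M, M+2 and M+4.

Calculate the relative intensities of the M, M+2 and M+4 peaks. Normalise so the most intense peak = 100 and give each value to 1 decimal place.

Expanding (0.51575 + 0.48425)^2:
P(M) = 0.51575^2 = 0.265998
P(M+2) = 2 × 0.51575^1 × 0.48425^1 = 0.499504
P(M+4) = 0.48425^2 = 0.234498
The M+2 peak is largest (0.499504); scaling to 100 gives 53.3 : 100.0 : 46.9.

53.3 : 100.0 : 46.9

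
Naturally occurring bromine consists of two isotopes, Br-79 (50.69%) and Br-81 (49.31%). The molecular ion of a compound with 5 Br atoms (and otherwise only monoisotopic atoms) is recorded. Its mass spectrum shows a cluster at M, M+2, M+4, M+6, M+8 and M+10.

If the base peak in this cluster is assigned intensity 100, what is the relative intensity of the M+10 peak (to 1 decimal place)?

9.2

Binomial terms of (0.5069 + 0.4931)^5: M 0.0335, M+2 0.1628, M+4 0.3167, M+6 0.3081, M+8 0.1498, M+10 0.0292 → M+4 is the base peak.
P(M+4) = C(5,2) × 0.5069^3 × 0.4931^2 = 10 × 0.13024674 × 0.24314761 = 0.316692 (base)
P(M+10) = C(5,5) × 0.5069^0 × 0.4931^5 = 1 × 1.0000 × 0.02915245 = 0.029152
Relative intensity = 0.029152 / 0.316692 × 100 = 9.2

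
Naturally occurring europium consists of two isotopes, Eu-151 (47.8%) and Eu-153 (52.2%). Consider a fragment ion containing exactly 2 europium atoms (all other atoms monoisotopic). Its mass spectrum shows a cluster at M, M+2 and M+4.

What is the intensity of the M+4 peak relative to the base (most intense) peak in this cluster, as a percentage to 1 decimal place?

54.6%

Term probabilities: M 0.2285, M+2 0.4990, M+4 0.2725. Base peak = M+2.
P(M+2) = C(2,1) × 0.478^1 × 0.522^1 = 2 × 0.4780 × 0.5220 = 0.499032 (base)
P(M+4) = C(2,2) × 0.478^0 × 0.522^2 = 1 × 1.0000 × 0.272484 = 0.272484
Relative intensity = 0.272484 / 0.499032 × 100 = 54.6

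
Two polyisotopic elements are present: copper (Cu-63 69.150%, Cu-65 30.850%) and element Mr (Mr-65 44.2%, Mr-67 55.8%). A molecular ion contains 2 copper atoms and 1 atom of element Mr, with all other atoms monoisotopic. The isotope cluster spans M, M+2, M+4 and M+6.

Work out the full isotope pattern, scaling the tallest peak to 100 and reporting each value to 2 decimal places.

Copper pattern (n=2): 0.47817225 : 0.4266555 : 0.09517225
Element Mr pattern (n=1): 0.4420 : 0.5580
Convolve the two distributions (both contribute in 2-u steps):
  M: 0.47817225×0.4420 = 0.211352
  M+2: 0.47817225×0.5580 + 0.4266555×0.4420 = 0.455402
  M+4: 0.4266555×0.5580 + 0.09517225×0.4420 = 0.280140
  M+6: 0.09517225×0.5580 = 0.053106
Scale to base peak (0.455402) = 100: 46.41 : 100.00 : 61.51 : 11.66

46.41 : 100.00 : 61.51 : 11.66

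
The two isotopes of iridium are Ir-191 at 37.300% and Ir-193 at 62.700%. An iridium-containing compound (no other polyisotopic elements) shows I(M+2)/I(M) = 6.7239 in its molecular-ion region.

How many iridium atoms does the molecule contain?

For n independent Ir atoms, I(M+2)/I(M) = n · (abundance Ir-193) / (abundance Ir-191) = n · 0.62700/0.37300.
n = 6.7239 × 0.37300/0.62700 = 4.00 ≈ 4

4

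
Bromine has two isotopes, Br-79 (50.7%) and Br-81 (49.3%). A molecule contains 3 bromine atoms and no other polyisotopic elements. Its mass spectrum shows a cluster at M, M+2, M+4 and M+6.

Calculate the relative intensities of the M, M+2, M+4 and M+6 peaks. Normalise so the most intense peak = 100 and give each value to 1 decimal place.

The 3 Br atoms are independent, so intensities follow the terms of (0.507 + 0.493)^3.
P(M) = 0.507^3 = 0.130324
P(M+2) = 3 × 0.507^2 × 0.493^1 = 0.380175
P(M+4) = 3 × 0.507^1 × 0.493^2 = 0.369678
P(M+6) = 0.493^3 = 0.119823
The M+2 peak is largest (0.380175); scaling to 100 gives 34.3 : 100.0 : 97.2 : 31.5.

34.3 : 100.0 : 97.2 : 31.5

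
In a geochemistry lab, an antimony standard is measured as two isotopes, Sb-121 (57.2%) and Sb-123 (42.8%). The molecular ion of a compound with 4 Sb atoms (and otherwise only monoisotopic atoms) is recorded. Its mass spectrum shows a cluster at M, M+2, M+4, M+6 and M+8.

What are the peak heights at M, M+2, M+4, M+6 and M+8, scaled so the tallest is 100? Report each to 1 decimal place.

Each Sb atom is independently Sb-121 (p = 0.572) or Sb-123 (q = 0.428); the cluster is the binomial expansion (p + q)^4.
P(M) = 0.572^4 = 0.107049
P(M+2) = 4 × 0.572^3 × 0.428^1 = 0.320400
P(M+4) = 6 × 0.572^2 × 0.428^2 = 0.359609
P(M+6) = 4 × 0.572^1 × 0.428^3 = 0.179385
P(M+8) = 0.428^4 = 0.033556
The M+4 peak is largest (0.359609); scaling to 100 gives 29.8 : 89.1 : 100.0 : 49.9 : 9.3.

29.8 : 89.1 : 100.0 : 49.9 : 9.3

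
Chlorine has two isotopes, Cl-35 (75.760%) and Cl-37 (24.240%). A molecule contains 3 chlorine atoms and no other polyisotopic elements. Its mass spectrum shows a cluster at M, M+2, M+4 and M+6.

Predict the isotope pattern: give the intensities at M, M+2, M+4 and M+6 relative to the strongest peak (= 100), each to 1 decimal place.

100.0 : 96.0 : 30.7 : 3.3

Each Cl atom is independently Cl-35 (p = 0.75760) or Cl-37 (q = 0.24240); the cluster is the binomial expansion (p + q)^3.
P(M) = 0.75760^3 = 0.434830
P(M+2) = 3 × 0.75760^2 × 0.24240^1 = 0.417382
P(M+4) = 3 × 0.75760^1 × 0.24240^2 = 0.133545
P(M+6) = 0.24240^3 = 0.014243
The M peak is largest (0.434830); scaling to 100 gives 100.0 : 96.0 : 30.7 : 3.3.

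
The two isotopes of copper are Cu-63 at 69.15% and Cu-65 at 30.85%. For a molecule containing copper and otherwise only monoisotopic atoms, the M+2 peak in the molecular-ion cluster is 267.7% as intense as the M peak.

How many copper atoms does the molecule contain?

For n independent Cu atoms, I(M+2)/I(M) = n · (abundance Cu-65) / (abundance Cu-63) = n · 0.3085/0.6915.
n = 2.677 × 0.6915/0.3085 = 6.00 ≈ 6

6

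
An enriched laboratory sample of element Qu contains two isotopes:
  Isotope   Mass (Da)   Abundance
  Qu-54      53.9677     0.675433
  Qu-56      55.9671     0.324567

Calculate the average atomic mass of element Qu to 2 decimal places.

54.62 Da

Average mass = Σ (abundance × isotope mass) = 0.675433 × 53.9677 + 0.324567 × 55.9671
= 36.45157 + 18.16507 = 54.61664 Da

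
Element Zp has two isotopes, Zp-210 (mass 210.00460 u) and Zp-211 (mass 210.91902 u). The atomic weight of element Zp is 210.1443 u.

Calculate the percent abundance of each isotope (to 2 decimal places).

Zp-210: 84.72%, Zp-211: 15.28%

With x = fraction of Zp-210 (so Zp-211 is 1 − x):
210.00460·x + 210.91902·(1 − x) = 210.1443
(210.00460 − 210.91902)·x = 210.1443 − 210.91902
x = -0.77472 / -0.91442 = 0.84723 → 84.72% Zp-210, 15.28% Zp-211.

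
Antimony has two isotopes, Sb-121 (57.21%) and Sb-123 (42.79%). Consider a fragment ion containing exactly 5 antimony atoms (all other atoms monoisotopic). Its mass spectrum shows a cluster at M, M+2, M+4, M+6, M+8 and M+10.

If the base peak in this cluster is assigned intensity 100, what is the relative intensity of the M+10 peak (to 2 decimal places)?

Term probabilities: M 0.0613, M+2 0.2292, M+4 0.3428, M+6 0.2564, M+8 0.0959, M+10 0.0143. Base peak = M+4.
P(M+4) = C(5,2) × 0.5721^3 × 0.4279^2 = 10 × 0.18724742 × 0.18309841 = 0.342847 (base)
P(M+10) = C(5,5) × 0.5721^0 × 0.4279^5 = 1 × 1.0000 × 0.01434536 = 0.014345
Relative intensity = 0.014345 / 0.342847 × 100 = 4.18

4.18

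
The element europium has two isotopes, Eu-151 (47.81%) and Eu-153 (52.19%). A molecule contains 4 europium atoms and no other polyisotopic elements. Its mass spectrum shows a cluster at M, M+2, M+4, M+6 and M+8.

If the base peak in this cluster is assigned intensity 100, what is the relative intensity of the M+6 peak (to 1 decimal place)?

(0.4781 + 0.5219)^4 gives M 0.0522, M+2 0.2281, M+4 0.3736, M+6 0.2719, M+8 0.0742; the largest is M+4.
P(M+4) = C(4,2) × 0.4781^2 × 0.5219^2 = 6 × 0.22857961 × 0.27237961 = 0.373563 (base)
P(M+6) = C(4,3) × 0.4781^1 × 0.5219^3 = 4 × 0.4781 × 0.14215492 = 0.271857
Relative intensity = 0.271857 / 0.373563 × 100 = 72.8

72.8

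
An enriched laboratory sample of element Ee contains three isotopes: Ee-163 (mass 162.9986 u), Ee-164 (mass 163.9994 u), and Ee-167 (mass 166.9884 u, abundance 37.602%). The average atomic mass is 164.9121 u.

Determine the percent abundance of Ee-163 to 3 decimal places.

21.105%

Let x and y be the fractions of Ee-163 and Ee-164. Then x + y = 1 − 0.37602 = 0.62398 and 162.9986x + 163.9994y = 164.9121 − 0.37602×166.9884 = 102.121121832.
Substituting: 162.9986x + 163.9994(0.62398 − x) = 102.121121832
(162.9986 − 163.9994)x = -0.21122378  ⇒  x = 0.21105, y = 0.41293
Ee-163: 21.105%, Ee-164: 41.293%.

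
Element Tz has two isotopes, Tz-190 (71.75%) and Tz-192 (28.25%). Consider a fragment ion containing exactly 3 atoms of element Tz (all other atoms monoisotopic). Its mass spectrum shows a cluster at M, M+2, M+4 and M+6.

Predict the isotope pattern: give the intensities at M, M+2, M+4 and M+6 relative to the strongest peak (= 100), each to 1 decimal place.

Expanding (0.7175 + 0.2825)^3:
P(M) = 0.7175^3 = 0.369373
P(M+2) = 3 × 0.7175^2 × 0.2825^1 = 0.436298
P(M+4) = 3 × 0.7175^1 × 0.2825^2 = 0.171783
P(M+6) = 0.2825^3 = 0.022545
The M+2 peak is largest (0.436298); scaling to 100 gives 84.7 : 100.0 : 39.4 : 5.2.

84.7 : 100.0 : 39.4 : 5.2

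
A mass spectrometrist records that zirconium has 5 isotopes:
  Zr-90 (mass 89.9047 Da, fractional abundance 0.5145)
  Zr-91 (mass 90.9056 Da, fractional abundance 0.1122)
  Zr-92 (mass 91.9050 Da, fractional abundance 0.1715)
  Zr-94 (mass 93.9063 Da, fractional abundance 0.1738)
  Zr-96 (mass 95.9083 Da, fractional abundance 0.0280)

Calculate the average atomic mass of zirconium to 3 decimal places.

91.224 Da

Ar = Σ fᵢ·mᵢ = 0.5145 × 89.9047 + 0.1122 × 90.9056 + 0.1715 × 91.9050 + 0.1738 × 93.9063 + 0.0280 × 95.9083
= 46.25597 + 10.19961 + 15.76171 + 16.32091 + 2.68543 = 91.22363 Da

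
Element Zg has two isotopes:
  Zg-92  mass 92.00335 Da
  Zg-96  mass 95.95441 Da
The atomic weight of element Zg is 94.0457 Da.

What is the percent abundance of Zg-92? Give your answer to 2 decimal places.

Writing the weighted mean with unknown fraction x of Zg-92:
92.00335·x + 95.95441·(1 − x) = 94.0457
(92.00335 − 95.95441)·x = 94.0457 − 95.95441
x = -1.90871 / -3.95106 = 0.48309 → 48.31% Zg-92, 51.69% Zg-96.

48.31%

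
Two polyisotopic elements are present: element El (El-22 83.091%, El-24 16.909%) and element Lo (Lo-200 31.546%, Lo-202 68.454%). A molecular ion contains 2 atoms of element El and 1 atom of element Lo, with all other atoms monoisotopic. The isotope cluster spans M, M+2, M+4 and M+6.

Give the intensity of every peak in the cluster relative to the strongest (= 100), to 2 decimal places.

Element El pattern (n=2): 0.69041143 : 0.28099714 : 0.02859143
Element Lo pattern (n=1): 0.31546 : 0.68454
Convolve the two distributions (both contribute in 2-u steps):
  M: 0.69041143×0.31546 = 0.217797
  M+2: 0.69041143×0.68454 + 0.28099714×0.31546 = 0.561258
  M+4: 0.28099714×0.68454 + 0.02859143×0.31546 = 0.201373
  M+6: 0.02859143×0.68454 = 0.019572
Scale to base peak (0.561258) = 100: 38.81 : 100.00 : 35.88 : 3.49

38.81 : 100.00 : 35.88 : 3.49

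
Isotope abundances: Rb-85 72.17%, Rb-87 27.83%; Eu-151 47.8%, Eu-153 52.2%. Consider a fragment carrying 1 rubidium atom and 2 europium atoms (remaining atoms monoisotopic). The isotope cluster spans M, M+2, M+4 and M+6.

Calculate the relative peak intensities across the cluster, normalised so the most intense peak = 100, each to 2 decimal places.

Rubidium pattern (n=1): 0.7217 : 0.2783
Europium pattern (n=2): 0.228484 : 0.499032 : 0.272484
Convolve the two distributions (both contribute in 2-u steps):
  M: 0.7217×0.228484 = 0.164897
  M+2: 0.7217×0.499032 + 0.2783×0.228484 = 0.423738
  M+4: 0.7217×0.272484 + 0.2783×0.499032 = 0.335532
  M+6: 0.2783×0.272484 = 0.075832
Scale to base peak (0.423738) = 100: 38.91 : 100.00 : 79.18 : 17.90

38.91 : 100.00 : 79.18 : 17.90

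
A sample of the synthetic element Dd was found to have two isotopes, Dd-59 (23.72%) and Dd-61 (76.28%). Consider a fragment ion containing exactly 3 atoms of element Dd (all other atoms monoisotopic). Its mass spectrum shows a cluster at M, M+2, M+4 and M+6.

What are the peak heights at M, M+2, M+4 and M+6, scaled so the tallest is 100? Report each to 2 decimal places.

Expanding (0.2372 + 0.7628)^3:
P(M) = 0.2372^3 = 0.013346
P(M+2) = 3 × 0.2372^2 × 0.7628^1 = 0.128754
P(M+4) = 3 × 0.2372^1 × 0.7628^2 = 0.414054
P(M+6) = 0.7628^3 = 0.443846
The M+6 peak is largest (0.443846); scaling to 100 gives 3.01 : 29.01 : 93.29 : 100.00.

3.01 : 29.01 : 93.29 : 100.00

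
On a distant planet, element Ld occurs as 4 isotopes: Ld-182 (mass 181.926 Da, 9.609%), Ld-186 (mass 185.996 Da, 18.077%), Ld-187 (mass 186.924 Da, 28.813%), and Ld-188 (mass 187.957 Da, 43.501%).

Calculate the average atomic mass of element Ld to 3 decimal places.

186.725 Da

The abundance-weighted mean is 0.09609 × 181.926 + 0.18077 × 185.996 + 0.28813 × 186.924 + 0.43501 × 187.957
= 17.4813 + 33.6225 + 53.8584 + 81.7632 = 186.7254 Da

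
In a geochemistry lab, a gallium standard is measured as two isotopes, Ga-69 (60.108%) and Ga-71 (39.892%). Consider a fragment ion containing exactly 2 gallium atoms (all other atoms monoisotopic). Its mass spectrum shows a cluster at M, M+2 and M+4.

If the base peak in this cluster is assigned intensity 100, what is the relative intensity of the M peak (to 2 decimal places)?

Term probabilities: M 0.3613, M+2 0.4796, M+4 0.1591. Base peak = M+2.
P(M+2) = C(2,1) × 0.60108^1 × 0.39892^1 = 2 × 0.60108 × 0.39892 = 0.479566 (base)
P(M) = C(2,0) × 0.60108^2 × 0.39892^0 = 1 × 0.36129717 × 1.0000 = 0.361297
Relative intensity = 0.361297 / 0.479566 × 100 = 75.34

75.34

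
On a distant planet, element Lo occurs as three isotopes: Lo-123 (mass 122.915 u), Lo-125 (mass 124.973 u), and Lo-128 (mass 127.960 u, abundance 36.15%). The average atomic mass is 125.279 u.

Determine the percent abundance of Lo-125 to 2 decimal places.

26.25%

Let x and y be the fractions of Lo-123 and Lo-125. Then x + y = 1 − 0.3615 = 0.6385 and 122.915x + 124.973y = 125.279 − 0.3615×127.960 = 79.02146.
Substituting: 122.915x + 124.973(0.6385 − x) = 79.02146
(122.915 − 124.973)x = -0.7738005  ⇒  x = 0.37600, y = 0.26250
Lo-123: 37.60%, Lo-125: 26.25%.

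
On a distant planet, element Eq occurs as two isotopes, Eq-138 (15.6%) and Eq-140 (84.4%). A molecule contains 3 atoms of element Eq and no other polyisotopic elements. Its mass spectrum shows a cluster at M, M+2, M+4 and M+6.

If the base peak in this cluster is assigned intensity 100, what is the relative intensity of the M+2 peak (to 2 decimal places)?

10.25

Binomial terms of (0.156 + 0.844)^3: M 0.0038, M+2 0.0616, M+4 0.3334, M+6 0.6012 → M+6 is the base peak.
P(M+6) = C(3,3) × 0.156^0 × 0.844^3 = 1 × 1.0000 × 0.60121158 = 0.601212 (base)
P(M+2) = C(3,1) × 0.156^2 × 0.844^1 = 3 × 0.024336 × 0.8440 = 0.061619
Relative intensity = 0.061619 / 0.601212 × 100 = 10.25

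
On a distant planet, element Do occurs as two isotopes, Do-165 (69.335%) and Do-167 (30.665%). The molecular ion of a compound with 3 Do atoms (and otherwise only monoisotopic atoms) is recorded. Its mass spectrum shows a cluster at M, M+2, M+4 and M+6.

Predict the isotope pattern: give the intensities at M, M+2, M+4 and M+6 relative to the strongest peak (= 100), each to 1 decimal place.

75.4 : 100.0 : 44.2 : 6.5

Each Do atom is independently Do-165 (p = 0.69335) or Do-167 (q = 0.30665); the cluster is the binomial expansion (p + q)^3.
P(M) = 0.69335^3 = 0.333317
P(M+2) = 3 × 0.69335^2 × 0.30665^1 = 0.442251
P(M+4) = 3 × 0.69335^1 × 0.30665^2 = 0.195596
P(M+6) = 0.30665^3 = 0.028836
The M+2 peak is largest (0.442251); scaling to 100 gives 75.4 : 100.0 : 44.2 : 6.5.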